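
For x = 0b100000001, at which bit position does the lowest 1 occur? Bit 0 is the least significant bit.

0b100000001 = 100000001
Trailing zeros: 0, so the lowest set bit is bit 0 (value 1).

0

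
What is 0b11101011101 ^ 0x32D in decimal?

a = 11101011101
0x32D = 01100101101
XOR → 10001110000 = 1136

1136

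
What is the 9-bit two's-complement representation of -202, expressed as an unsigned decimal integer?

202 in 9 bits: 011001010
Invert: 100110101
Add 1:  100110110 = 310
(Check: 2^9 - 202 = 512 - 202 = 310.)

310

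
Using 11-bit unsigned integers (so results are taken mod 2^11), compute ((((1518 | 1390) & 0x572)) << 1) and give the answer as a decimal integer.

708

1518 = 10111101110
1390 = 10101101110
→ | → 10111101110 = 1518
0x572 = 10101110010
→ & → 10101100010 = 1378
→ << 1 (mod 2^11) → 01011000100 = 708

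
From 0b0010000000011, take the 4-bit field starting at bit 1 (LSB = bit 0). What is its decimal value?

1

v = 0010000000011
Shift right by 1: 001000000001
Mask low 4 bits: 0001 = 1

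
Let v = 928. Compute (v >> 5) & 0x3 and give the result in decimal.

1

v = 1110100000
Shift right by 5: 11101
Mask low 2 bits: 01 = 1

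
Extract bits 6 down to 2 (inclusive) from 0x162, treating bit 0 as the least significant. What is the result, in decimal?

24

v = 101100010
Shift right by 2: 1011000
Mask low 5 bits: 11000 = 24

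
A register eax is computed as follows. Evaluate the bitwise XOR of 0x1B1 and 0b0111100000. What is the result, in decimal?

81

0x1B1 = 110110001
b = 111100000
XOR → 001010001 = 81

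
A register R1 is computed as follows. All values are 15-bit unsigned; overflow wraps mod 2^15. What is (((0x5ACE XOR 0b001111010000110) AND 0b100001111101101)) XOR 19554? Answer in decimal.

0x5ACE = 101101011001110
0b001111010000110 = 001111010000110
→ XOR → 100010001001000 = 17480
0b100001111101101 = 100001111101101
→ AND → 100000001001000 = 16456
19554 = 100110001100010
→ XOR → 000110000101010 = 3114

3114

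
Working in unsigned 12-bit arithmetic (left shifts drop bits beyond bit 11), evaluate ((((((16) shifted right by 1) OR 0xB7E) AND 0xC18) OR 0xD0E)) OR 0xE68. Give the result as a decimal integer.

3966

16 = 000000010000
→ shifted right by 1 → 000000001000 = 8
0xB7E = 101101111110
→ OR → 101101111110 = 2942
0xC18 = 110000011000
→ AND → 100000011000 = 2072
0xD0E = 110100001110
→ OR → 110100011110 = 3358
0xE68 = 111001101000
→ OR → 111101111110 = 3966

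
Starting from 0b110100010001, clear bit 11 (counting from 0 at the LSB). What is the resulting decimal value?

x = 110100010001
bit 11 is currently 1; clear it via x & ~(1 << 11) = x & ~2048
→ 010100010001 = 1297

1297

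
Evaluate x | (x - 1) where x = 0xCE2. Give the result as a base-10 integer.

3299

x = 110011100010 = 3298
x - 1 = 110011100001
OR    = 110011100011 = 3299
(x | (x - 1) sets all bits below the lowest set bit.)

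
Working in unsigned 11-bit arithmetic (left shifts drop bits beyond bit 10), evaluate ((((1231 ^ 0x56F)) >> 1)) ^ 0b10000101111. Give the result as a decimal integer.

1231 = 10011001111
0x56F = 10101101111
→ ^ → 00110100000 = 416
→ >> 1 → 00011010000 = 208
0b10000101111 = 10000101111
→ ^ → 10011111111 = 1279

1279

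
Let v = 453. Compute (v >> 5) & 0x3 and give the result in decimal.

v = 0111000101
Shift right by 5: 01110
Mask low 2 bits: 10 = 2

2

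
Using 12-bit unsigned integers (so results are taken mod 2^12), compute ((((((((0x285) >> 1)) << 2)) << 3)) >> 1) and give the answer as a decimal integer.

0x285 = 001010000101
→ >> 1 → 000101000010 = 322
→ << 2 (mod 2^12) → 010100001000 = 1288
→ << 3 (mod 2^12) → 100001000000 = 2112
→ >> 1 → 010000100000 = 1056

1056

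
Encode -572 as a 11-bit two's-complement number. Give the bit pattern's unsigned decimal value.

1476

572 in 11 bits: 01000111100
Invert: 10111000011
Add 1:  10111000100 = 1476
(Check: 2^11 - 572 = 2048 - 572 = 1476.)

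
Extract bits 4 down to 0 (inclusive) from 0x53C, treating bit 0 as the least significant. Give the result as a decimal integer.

v = 10100111100
Shift right by 0: 10100111100
Mask low 5 bits: 11100 = 28

28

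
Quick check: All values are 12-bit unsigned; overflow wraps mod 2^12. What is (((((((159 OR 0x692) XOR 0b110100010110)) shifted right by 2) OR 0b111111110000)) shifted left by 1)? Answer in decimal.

4068

159 = 000010011111
0x692 = 011010010010
→ OR → 011010011111 = 1695
0b110100010110 = 110100010110
→ XOR → 101110001001 = 2953
→ shifted right by 2 → 001011100010 = 738
0b111111110000 = 111111110000
→ OR → 111111110010 = 4082
→ shifted left by 1 (mod 2^12) → 111111100100 = 4068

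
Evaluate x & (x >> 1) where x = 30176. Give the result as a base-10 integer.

x = 111010111100000 = 30176
x>>1 = 011101011110000
AND  = 011000011100000 = 12512
(x & (x >> 1) has a 1 wherever x has two consecutive 1 bits.)

12512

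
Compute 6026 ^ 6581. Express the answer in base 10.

3647

6026 = 1011110001010
6581 = 1100110110101
XOR → 0111000111111 = 3647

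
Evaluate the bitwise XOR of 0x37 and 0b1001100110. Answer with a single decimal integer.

593

0x37 = 0000110111
b = 1001100110
XOR → 1001010001 = 593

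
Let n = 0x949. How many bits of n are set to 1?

5

0x949 = 100101001001
Count the 1s: 1 + 1 + 1 + 1 + 1 = 5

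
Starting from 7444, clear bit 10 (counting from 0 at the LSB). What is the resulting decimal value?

x = 1110100010100
bit 10 is currently 1; clear it via x & ~(1 << 10) = x & ~1024
→ 1100100010100 = 6420

6420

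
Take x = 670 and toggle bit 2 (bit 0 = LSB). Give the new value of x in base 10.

x = 01010011110
bit 2 is currently 1; toggle it via x ^ (1 << 2) = x ^ 4
→ 01010011010 = 666

666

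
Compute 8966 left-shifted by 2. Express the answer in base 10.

8966 = 0010001100000110
shift left by 2 → 1000110000011000 = 35864
(equivalently, 8966 × 2^2 = 8966 × 4)

35864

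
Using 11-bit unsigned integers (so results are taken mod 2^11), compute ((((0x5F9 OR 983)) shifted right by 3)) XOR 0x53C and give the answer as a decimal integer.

1475

0x5F9 = 10111111001
983 = 01111010111
→ OR → 11111111111 = 2047
→ shifted right by 3 → 00011111111 = 255
0x53C = 10100111100
→ XOR → 10111000011 = 1475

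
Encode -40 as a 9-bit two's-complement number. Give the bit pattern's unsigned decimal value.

472

40 in 9 bits: 000101000
Invert: 111010111
Add 1:  111011000 = 472
(Check: 2^9 - 40 = 512 - 40 = 472.)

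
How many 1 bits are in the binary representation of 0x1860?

4

0x1860 = 1100001100000
Count the 1s: 1 + 1 + 1 + 1 = 4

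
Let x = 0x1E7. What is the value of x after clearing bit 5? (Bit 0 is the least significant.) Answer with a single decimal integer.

455

x = 111100111
bit 5 is currently 1; clear it via x & ~(1 << 5) = x & ~32
→ 111000111 = 455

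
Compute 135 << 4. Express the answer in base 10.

135 = 000010000111
shift left by 4 → 100001110000 = 2160
(equivalently, 135 × 2^4 = 135 × 16)

2160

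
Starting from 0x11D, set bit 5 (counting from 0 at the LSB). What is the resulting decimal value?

317

x = 0000100011101
bit 5 is currently 0; set it via x | (1 << 5) = x | 32
→ 0000100111101 = 317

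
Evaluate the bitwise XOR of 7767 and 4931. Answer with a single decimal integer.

7767 = 1111001010111
4931 = 1001101000011
XOR → 0110100010100 = 3348

3348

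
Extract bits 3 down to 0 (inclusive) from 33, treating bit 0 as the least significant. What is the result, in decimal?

v = 000100001
Shift right by 0: 000100001
Mask low 4 bits: 0001 = 1

1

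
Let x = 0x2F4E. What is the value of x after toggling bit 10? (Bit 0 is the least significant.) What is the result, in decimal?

11086

x = 10111101001110
bit 10 is currently 1; toggle it via x ^ (1 << 10) = x ^ 1024
→ 10101101001110 = 11086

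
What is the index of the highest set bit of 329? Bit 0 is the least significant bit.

8

329 = 101001001
The topmost 1 is at position 8 (since 2^8 = 256 ≤ 329 < 512).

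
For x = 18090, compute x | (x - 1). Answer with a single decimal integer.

18091

x = 100011010101010 = 18090
x - 1 = 100011010101001
OR    = 100011010101011 = 18091
(x | (x - 1) sets all bits below the lowest set bit.)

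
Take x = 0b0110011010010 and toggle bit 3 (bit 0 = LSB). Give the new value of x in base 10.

3290

x = 0110011010010
bit 3 is currently 0; toggle it via x ^ (1 << 3) = x ^ 8
→ 0110011011010 = 3290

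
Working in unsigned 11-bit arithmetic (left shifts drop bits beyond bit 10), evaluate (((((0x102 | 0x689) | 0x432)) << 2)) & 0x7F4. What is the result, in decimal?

1764

0x102 = 00100000010
0x689 = 11010001001
→ | → 11110001011 = 1931
0x432 = 10000110010
→ | → 11110111011 = 1979
→ << 2 (mod 2^11) → 11011101100 = 1772
0x7F4 = 11111110100
→ & → 11011100100 = 1764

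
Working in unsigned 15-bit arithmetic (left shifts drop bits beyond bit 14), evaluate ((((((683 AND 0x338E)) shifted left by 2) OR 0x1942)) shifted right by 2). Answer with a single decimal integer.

683 = 000001010101011
0x338E = 011001110001110
→ AND → 000001010001010 = 650
→ shifted left by 2 (mod 2^15) → 000101000101000 = 2600
0x1942 = 001100101000010
→ OR → 001101101101010 = 7018
→ shifted right by 2 → 000011011011010 = 1754

1754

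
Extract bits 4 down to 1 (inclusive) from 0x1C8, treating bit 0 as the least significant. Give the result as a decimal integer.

v = 000000111001000
Shift right by 1: 00000011100100
Mask low 4 bits: 0100 = 4

4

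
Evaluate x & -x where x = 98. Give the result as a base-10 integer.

2

x = 1100010 = 98
-x (two's complement) = …0011110
AND   = 0000010 = 2
(x & -x isolates the lowest set bit of x.)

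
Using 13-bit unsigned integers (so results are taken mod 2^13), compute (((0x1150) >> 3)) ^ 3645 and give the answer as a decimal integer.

3095

0x1150 = 1000101010000
→ >> 3 → 0001000101010 = 554
3645 = 0111000111101
→ ^ → 0110000010111 = 3095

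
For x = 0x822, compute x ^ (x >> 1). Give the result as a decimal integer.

x = 100000100010 = 2082
x>>1 = 010000010001
XOR  = 110000110011 = 3123
(x ^ (x >> 1) gives the standard binary-reflected Gray code of x.)

3123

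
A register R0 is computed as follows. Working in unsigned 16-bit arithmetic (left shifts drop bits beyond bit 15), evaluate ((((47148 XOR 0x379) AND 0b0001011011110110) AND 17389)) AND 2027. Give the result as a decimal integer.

576

47148 = 1011100000101100
0x379 = 0000001101111001
→ XOR → 1011101101010101 = 47957
0b0001011011110110 = 0001011011110110
→ AND → 0001001001010100 = 4692
17389 = 0100001111101101
→ AND → 0000001001000100 = 580
2027 = 0000011111101011
→ AND → 0000001001000000 = 576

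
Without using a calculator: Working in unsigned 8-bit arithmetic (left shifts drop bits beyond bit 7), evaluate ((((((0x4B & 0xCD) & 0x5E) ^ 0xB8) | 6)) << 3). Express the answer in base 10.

0x4B = 01001011
0xCD = 11001101
→ & → 01001001 = 73
0x5E = 01011110
→ & → 01001000 = 72
0xB8 = 10111000
→ ^ → 11110000 = 240
6 = 00000110
→ | → 11110110 = 246
→ << 3 (mod 2^8) → 10110000 = 176

176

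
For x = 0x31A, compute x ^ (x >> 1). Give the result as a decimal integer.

x = 1100011010 = 794
x>>1 = 0110001101
XOR  = 1010010111 = 663
(x ^ (x >> 1) gives the standard binary-reflected Gray code of x.)

663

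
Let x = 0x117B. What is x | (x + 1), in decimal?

4479

x = 1000101111011 = 4475
x + 1 = 1000101111100
OR    = 1000101111111 = 4479
(x | (x + 1) sets the lowest cleared bit.)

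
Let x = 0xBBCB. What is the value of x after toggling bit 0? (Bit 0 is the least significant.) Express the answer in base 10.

x = 1011101111001011
bit 0 is currently 1; toggle it via x ^ (1 << 0) = x ^ 1
→ 1011101111001010 = 48074

48074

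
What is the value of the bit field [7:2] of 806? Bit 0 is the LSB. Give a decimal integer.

9

v = 01100100110
Shift right by 2: 011001001
Mask low 6 bits: 001001 = 9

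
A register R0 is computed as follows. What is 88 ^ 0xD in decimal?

85

88 = 1011000
0xD = 0001101
XOR → 1010101 = 85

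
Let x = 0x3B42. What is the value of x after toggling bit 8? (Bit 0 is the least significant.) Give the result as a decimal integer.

x = 11101101000010
bit 8 is currently 1; toggle it via x ^ (1 << 8) = x ^ 256
→ 11101001000010 = 14914

14914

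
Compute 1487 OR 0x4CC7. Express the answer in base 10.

19919

1487 = 000010111001111
0x4CC7 = 100110011000111
 OR → 100110111001111 = 19919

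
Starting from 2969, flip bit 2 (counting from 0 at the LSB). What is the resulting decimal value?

2973

x = 101110011001
bit 2 is currently 0; toggle it via x ^ (1 << 2) = x ^ 4
→ 101110011101 = 2973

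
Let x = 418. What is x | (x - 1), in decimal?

419

x = 110100010 = 418
x - 1 = 110100001
OR    = 110100011 = 419
(x | (x - 1) sets all bits below the lowest set bit.)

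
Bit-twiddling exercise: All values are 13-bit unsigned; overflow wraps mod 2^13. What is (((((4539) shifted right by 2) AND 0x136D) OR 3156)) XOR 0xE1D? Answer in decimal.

4539 = 1000110111011
→ shifted right by 2 → 0010001101110 = 1134
0x136D = 1001101101101
→ AND → 0000001101100 = 108
3156 = 0110001010100
→ OR → 0110001111100 = 3196
0xE1D = 0111000011101
→ XOR → 0001001100001 = 609

609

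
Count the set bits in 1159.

5

1159 = 10010000111
Count the 1s: 1 + 1 + 1 + 1 + 1 = 5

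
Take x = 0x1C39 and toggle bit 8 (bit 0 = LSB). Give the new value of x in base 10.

7481

x = 1110000111001
bit 8 is currently 0; toggle it via x ^ (1 << 8) = x ^ 256
→ 1110100111001 = 7481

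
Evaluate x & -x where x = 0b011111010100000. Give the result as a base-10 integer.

32

x = 11111010100000 = 16032
-x (two's complement) = …00000101100000
AND   = 00000000100000 = 32
(x & -x isolates the lowest set bit of x.)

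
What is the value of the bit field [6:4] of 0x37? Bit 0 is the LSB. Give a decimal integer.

v = 000110111
Shift right by 4: 00011
Mask low 3 bits: 011 = 3

3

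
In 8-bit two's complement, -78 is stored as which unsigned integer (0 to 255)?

178

78 in 8 bits: 01001110
Invert: 10110001
Add 1:  10110010 = 178
(Check: 2^8 - 78 = 256 - 78 = 178.)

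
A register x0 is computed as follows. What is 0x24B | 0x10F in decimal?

847

0x24B = 1001001011
0x10F = 0100001111
 OR → 1101001111 = 847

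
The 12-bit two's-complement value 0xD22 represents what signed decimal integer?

pattern = 110100100010 (MSB is 1 ⇒ negative)
Invert: 001011011101, add 1 → 001011011110 = 734, so the value is -734.
(Equivalently: 3362 - 2^12 = 3362 - 4096 = -734.)

-734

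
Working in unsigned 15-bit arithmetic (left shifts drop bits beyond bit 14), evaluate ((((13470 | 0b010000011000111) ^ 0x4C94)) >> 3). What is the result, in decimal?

13470 = 011010010011110
0b010000011000111 = 010000011000111
→ | → 011010011011111 = 13535
0x4C94 = 100110010010100
→ ^ → 111100001001011 = 30795
→ >> 3 → 000111100001001 = 3849

3849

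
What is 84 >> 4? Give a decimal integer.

84 = 1010100
shift right by 4 → 0000101 = 5
(equivalently, floor(84 / 16))

5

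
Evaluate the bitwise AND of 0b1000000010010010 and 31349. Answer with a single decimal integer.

16

a = 1000000010010010
31349 = 0111101001110101
AND → 0000000000010000 = 16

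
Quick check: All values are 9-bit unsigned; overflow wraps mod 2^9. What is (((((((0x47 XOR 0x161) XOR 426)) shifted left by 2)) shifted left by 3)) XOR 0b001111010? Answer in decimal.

0x47 = 001000111
0x161 = 101100001
→ XOR → 100100110 = 294
426 = 110101010
→ XOR → 010001100 = 140
→ shifted left by 2 (mod 2^9) → 000110000 = 48
→ shifted left by 3 (mod 2^9) → 110000000 = 384
0b001111010 = 001111010
→ XOR → 111111010 = 506

506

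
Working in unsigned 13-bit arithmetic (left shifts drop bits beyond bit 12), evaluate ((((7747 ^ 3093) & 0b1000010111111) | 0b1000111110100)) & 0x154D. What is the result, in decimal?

7747 = 1111001000011
3093 = 0110000010101
→ ^ → 1001001010110 = 4694
0b1000010111111 = 1000010111111
→ & → 1000000010110 = 4118
0b1000111110100 = 1000111110100
→ | → 1000111110110 = 4598
0x154D = 1010101001101
→ & → 1000101000100 = 4420

4420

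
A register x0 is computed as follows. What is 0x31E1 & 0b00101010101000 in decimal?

160

0x31E1 = 11000111100001
b = 00101010101000
AND → 00000010100000 = 160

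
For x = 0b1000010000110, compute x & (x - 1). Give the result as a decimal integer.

x = 1000010000110 = 4230
x - 1 = 1000010000101
AND   = 1000010000100 = 4228
(x & (x - 1) clears the lowest set bit of x.)

4228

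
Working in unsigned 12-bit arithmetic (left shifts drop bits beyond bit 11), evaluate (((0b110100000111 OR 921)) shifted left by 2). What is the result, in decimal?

0b110100000111 = 110100000111
921 = 001110011001
→ OR → 111110011111 = 3999
→ shifted left by 2 (mod 2^12) → 111001111100 = 3708

3708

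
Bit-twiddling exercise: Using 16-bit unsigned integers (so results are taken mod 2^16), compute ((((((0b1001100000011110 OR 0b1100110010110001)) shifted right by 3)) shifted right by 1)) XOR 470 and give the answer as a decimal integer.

0b1001100000011110 = 1001100000011110
0b1100110010110001 = 1100110010110001
→ OR → 1101110010111111 = 56511
→ shifted right by 3 → 0001101110010111 = 7063
→ shifted right by 1 → 0000110111001011 = 3531
470 = 0000000111010110
→ XOR → 0000110000011101 = 3101

3101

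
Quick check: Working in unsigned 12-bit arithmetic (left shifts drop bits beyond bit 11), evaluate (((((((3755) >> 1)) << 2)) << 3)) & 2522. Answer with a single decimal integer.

3755 = 111010101011
→ >> 1 → 011101010101 = 1877
→ << 2 (mod 2^12) → 110101010100 = 3412
→ << 3 (mod 2^12) → 101010100000 = 2720
2522 = 100111011010
→ & → 100010000000 = 2176

2176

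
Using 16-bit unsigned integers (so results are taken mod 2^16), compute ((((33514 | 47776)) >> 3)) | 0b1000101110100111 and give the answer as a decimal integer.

40959

33514 = 1000001011101010
47776 = 1011101010100000
→ | → 1011101011101010 = 47850
→ >> 3 → 0001011101011101 = 5981
0b1000101110100111 = 1000101110100111
→ | → 1001111111111111 = 40959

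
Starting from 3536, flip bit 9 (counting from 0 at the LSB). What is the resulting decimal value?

4048

x = 110111010000
bit 9 is currently 0; toggle it via x ^ (1 << 9) = x ^ 512
→ 111111010000 = 4048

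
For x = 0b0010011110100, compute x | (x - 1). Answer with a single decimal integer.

1271

x = 10011110100 = 1268
x - 1 = 10011110011
OR    = 10011110111 = 1271
(x | (x - 1) sets all bits below the lowest set bit.)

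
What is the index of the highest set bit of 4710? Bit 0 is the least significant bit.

4710 = 1001001100110
The topmost 1 is at position 12 (since 2^12 = 4096 ≤ 4710 < 8192).

12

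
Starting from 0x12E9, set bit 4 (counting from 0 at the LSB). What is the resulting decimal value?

4857

x = 001001011101001
bit 4 is currently 0; set it via x | (1 << 4) = x | 16
→ 001001011111001 = 4857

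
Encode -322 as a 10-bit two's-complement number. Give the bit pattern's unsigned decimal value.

702

322 in 10 bits: 0101000010
Invert: 1010111101
Add 1:  1010111110 = 702
(Check: 2^10 - 322 = 1024 - 322 = 702.)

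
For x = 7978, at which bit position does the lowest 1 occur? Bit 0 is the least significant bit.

1

7978 = 1111100101010
Trailing zeros: 1, so the lowest set bit is bit 1 (value 2).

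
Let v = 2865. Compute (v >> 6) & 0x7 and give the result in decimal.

v = 101100110001
Shift right by 6: 101100
Mask low 3 bits: 100 = 4

4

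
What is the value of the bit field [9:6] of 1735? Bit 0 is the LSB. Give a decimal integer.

v = 000011011000111
Shift right by 6: 000011011
Mask low 4 bits: 1011 = 11

11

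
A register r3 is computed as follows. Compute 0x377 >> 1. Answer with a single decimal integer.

0x377 = 1101110111
shift right by 1 → 0110111011 = 443
(equivalently, floor(887 / 2))

443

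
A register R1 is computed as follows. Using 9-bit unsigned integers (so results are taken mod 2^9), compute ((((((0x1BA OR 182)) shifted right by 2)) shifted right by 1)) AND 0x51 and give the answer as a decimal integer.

0x1BA = 110111010
182 = 010110110
→ OR → 110111110 = 446
→ shifted right by 2 → 001101111 = 111
→ shifted right by 1 → 000110111 = 55
0x51 = 001010001
→ AND → 000010001 = 17

17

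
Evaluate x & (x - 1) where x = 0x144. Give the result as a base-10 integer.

x = 101000100 = 324
x - 1 = 101000011
AND   = 101000000 = 320
(x & (x - 1) clears the lowest set bit of x.)

320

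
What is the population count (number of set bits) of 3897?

3897 = 111100111001
Count the 1s: 1 + 1 + 1 + 1 + 1 + 1 + 1 + 1 = 8

8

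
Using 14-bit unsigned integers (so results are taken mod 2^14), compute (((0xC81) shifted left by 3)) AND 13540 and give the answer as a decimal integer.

9216

0xC81 = 00110010000001
→ shifted left by 3 (mod 2^14) → 10010000001000 = 9224
13540 = 11010011100100
→ AND → 10010000000000 = 9216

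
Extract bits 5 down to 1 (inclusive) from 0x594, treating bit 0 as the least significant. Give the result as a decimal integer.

10

v = 010110010100
Shift right by 1: 01011001010
Mask low 5 bits: 01010 = 10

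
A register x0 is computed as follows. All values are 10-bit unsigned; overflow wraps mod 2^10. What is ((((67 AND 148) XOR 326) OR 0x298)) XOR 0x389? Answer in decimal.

67 = 0001000011
148 = 0010010100
→ AND → 0000000000 = 0
326 = 0101000110
→ XOR → 0101000110 = 326
0x298 = 1010011000
→ OR → 1111011110 = 990
0x389 = 1110001001
→ XOR → 0001010111 = 87

87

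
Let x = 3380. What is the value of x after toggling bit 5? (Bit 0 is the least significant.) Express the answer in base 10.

3348

x = 110100110100
bit 5 is currently 1; toggle it via x ^ (1 << 5) = x ^ 32
→ 110100010100 = 3348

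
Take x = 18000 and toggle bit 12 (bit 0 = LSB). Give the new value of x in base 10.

22096

x = 0100011001010000
bit 12 is currently 0; toggle it via x ^ (1 << 12) = x ^ 4096
→ 0101011001010000 = 22096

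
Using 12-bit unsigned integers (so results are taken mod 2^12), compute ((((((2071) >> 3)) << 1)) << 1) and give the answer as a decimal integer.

2071 = 100000010111
→ >> 3 → 000100000010 = 258
→ << 1 (mod 2^12) → 001000000100 = 516
→ << 1 (mod 2^12) → 010000001000 = 1032

1032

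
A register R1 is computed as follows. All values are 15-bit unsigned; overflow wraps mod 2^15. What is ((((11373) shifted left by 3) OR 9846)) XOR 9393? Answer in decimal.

17359

11373 = 010110001101101
→ shifted left by 3 (mod 2^15) → 110001101101000 = 25448
9846 = 010011001110110
→ OR → 110011101111110 = 26494
9393 = 010010010110001
→ XOR → 100001111001111 = 17359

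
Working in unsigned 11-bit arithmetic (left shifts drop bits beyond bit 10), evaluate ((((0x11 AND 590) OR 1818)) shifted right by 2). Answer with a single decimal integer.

0x11 = 00000010001
590 = 01001001110
→ AND → 00000000000 = 0
1818 = 11100011010
→ OR → 11100011010 = 1818
→ shifted right by 2 → 00111000110 = 454

454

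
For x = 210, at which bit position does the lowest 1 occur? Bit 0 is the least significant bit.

210 = 11010010
Trailing zeros: 1, so the lowest set bit is bit 1 (value 2).

1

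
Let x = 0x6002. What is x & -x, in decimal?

2

x = 110000000000010 = 24578
-x (two's complement) = …001111111111110
AND   = 000000000000010 = 2
(x & -x isolates the lowest set bit of x.)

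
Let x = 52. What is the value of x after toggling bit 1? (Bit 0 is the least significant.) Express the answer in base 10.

54

x = 0000110100
bit 1 is currently 0; toggle it via x ^ (1 << 1) = x ^ 2
→ 0000110110 = 54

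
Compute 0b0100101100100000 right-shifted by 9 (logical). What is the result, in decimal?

37

x = 100101100100000
shift right by 9 → 000000000100101 = 37
(equivalently, floor(19232 / 512))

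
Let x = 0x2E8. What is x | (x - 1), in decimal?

x = 1011101000 = 744
x - 1 = 1011100111
OR    = 1011101111 = 751
(x | (x - 1) sets all bits below the lowest set bit.)

751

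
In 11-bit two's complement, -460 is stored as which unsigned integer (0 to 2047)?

1588

460 in 11 bits: 00111001100
Invert: 11000110011
Add 1:  11000110100 = 1588
(Check: 2^11 - 460 = 2048 - 460 = 1588.)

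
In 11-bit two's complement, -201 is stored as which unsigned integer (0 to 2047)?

201 in 11 bits: 00011001001
Invert: 11100110110
Add 1:  11100110111 = 1847
(Check: 2^11 - 201 = 2048 - 201 = 1847.)

1847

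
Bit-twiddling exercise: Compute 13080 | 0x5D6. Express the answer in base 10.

14302

13080 = 11001100011000
0x5D6 = 00010111010110
 OR → 11011111011110 = 14302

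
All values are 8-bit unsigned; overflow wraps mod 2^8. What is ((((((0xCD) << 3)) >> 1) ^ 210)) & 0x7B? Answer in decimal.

0xCD = 11001101
→ << 3 (mod 2^8) → 01101000 = 104
→ >> 1 → 00110100 = 52
210 = 11010010
→ ^ → 11100110 = 230
0x7B = 01111011
→ & → 01100010 = 98

98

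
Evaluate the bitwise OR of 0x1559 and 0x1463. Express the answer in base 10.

0x1559 = 1010101011001
0x1463 = 1010001100011
 OR → 1010101111011 = 5499

5499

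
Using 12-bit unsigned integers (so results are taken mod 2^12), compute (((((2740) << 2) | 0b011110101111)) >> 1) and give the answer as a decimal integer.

2047

2740 = 101010110100
→ << 2 (mod 2^12) → 101011010000 = 2768
0b011110101111 = 011110101111
→ | → 111111111111 = 4095
→ >> 1 → 011111111111 = 2047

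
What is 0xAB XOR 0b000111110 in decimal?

0xAB = 10101011
b = 00111110
XOR → 10010101 = 149

149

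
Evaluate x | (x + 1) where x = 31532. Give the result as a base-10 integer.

x = 111101100101100 = 31532
x + 1 = 111101100101101
OR    = 111101100101101 = 31533
(x | (x + 1) sets the lowest cleared bit.)

31533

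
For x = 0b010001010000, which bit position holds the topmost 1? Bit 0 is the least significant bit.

0b010001010000 = 10001010000
The topmost 1 is at position 10 (since 2^10 = 1024 ≤ 1104 < 2048).

10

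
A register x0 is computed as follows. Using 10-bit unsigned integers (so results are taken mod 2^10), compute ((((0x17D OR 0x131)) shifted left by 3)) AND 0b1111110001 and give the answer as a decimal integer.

0x17D = 0101111101
0x131 = 0100110001
→ OR → 0101111101 = 381
→ shifted left by 3 (mod 2^10) → 1111101000 = 1000
0b1111110001 = 1111110001
→ AND → 1111100000 = 992

992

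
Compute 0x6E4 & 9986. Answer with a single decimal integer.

1536

0x6E4 = 00011011100100
9986 = 10011100000010
AND → 00011000000000 = 1536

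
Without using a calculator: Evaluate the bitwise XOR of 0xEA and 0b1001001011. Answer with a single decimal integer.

0xEA = 0011101010
b = 1001001011
XOR → 1010100001 = 673

673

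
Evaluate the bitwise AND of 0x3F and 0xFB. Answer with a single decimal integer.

0x3F = 00111111
0xFB = 11111011
AND → 00111011 = 59

59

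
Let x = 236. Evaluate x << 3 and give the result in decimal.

1888

236 = 00011101100
shift left by 3 → 11101100000 = 1888
(equivalently, 236 × 2^3 = 236 × 8)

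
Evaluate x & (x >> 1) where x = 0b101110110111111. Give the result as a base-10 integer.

x = 101110110111111 = 23999
x>>1 = 010111011011111
AND  = 000110010011111 = 3231
(x & (x >> 1) has a 1 wherever x has two consecutive 1 bits.)

3231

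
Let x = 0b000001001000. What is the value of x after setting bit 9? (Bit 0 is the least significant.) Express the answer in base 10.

584

x = 000001001000
bit 9 is currently 0; set it via x | (1 << 9) = x | 512
→ 001001001000 = 584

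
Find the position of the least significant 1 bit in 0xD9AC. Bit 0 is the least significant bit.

2

0xD9AC = 1101100110101100
Trailing zeros: 2, so the lowest set bit is bit 2 (value 4).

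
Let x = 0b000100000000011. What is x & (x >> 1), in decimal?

x = 100000000011 = 2051
x>>1 = 010000000001
AND  = 000000000001 = 1
(x & (x >> 1) has a 1 wherever x has two consecutive 1 bits.)

1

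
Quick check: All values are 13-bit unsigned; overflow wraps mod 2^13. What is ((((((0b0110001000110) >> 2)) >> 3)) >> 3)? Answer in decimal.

12

0b0110001000110 = 0110001000110
→ >> 2 → 0001100010001 = 785
→ >> 3 → 0000001100010 = 98
→ >> 3 → 0000000001100 = 12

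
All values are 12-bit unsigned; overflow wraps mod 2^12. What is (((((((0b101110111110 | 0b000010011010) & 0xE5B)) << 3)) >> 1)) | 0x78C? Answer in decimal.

2028

0b101110111110 = 101110111110
0b000010011010 = 000010011010
→ | → 101110111110 = 3006
0xE5B = 111001011011
→ & → 101000011010 = 2586
→ << 3 (mod 2^12) → 000011010000 = 208
→ >> 1 → 000001101000 = 104
0x78C = 011110001100
→ | → 011111101100 = 2028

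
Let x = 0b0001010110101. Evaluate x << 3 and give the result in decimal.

x = 0001010110101
shift left by 3 → 1010110101000 = 5544
(equivalently, 693 × 2^3 = 693 × 8)

5544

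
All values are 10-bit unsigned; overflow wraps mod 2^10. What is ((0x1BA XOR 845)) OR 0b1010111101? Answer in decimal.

0x1BA = 0110111010
845 = 1101001101
→ XOR → 1011110111 = 759
0b1010111101 = 1010111101
→ OR → 1011111111 = 767

767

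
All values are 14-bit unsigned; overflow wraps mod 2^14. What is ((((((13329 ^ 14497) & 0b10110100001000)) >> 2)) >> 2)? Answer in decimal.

192

13329 = 11010000010001
14497 = 11100010100001
→ ^ → 00110010110000 = 3248
0b10110100001000 = 10110100001000
→ & → 00110000000000 = 3072
→ >> 2 → 00001100000000 = 768
→ >> 2 → 00000011000000 = 192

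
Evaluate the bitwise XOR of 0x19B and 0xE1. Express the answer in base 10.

378

0x19B = 110011011
0xE1 = 011100001
XOR → 101111010 = 378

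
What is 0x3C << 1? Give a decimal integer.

120

0x3C = 0111100
shift left by 1 → 1111000 = 120
(equivalently, 60 × 2^1 = 60 × 2)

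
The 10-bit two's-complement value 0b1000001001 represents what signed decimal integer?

-503

pattern = 1000001001 (MSB is 1 ⇒ negative)
Invert: 0111110110, add 1 → 0111110111 = 503, so the value is -503.
(Equivalently: 521 - 2^10 = 521 - 1024 = -503.)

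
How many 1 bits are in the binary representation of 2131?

5

2131 = 100001010011
Count the 1s: 1 + 1 + 1 + 1 + 1 = 5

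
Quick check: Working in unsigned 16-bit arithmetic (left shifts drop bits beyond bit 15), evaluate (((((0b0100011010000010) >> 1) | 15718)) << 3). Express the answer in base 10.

0b0100011010000010 = 0100011010000010
→ >> 1 → 0010001101000001 = 9025
15718 = 0011110101100110
→ | → 0011111101100111 = 16231
→ << 3 (mod 2^16) → 1111101100111000 = 64312

64312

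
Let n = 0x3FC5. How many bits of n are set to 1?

10

0x3FC5 = 11111111000101
Count the 1s: 1 + 1 + 1 + 1 + 1 + 1 + 1 + 1 + 1 + 1 = 10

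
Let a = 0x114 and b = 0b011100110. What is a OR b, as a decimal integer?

502

0x114 = 100010100
b = 011100110
 OR → 111110110 = 502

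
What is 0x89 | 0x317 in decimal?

0x89 = 0010001001
0x317 = 1100010111
 OR → 1110011111 = 927

927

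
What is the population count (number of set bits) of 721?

5

721 = 1011010001
Count the 1s: 1 + 1 + 1 + 1 + 1 = 5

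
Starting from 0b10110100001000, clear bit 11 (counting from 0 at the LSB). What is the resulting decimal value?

x = 10110100001000
bit 11 is currently 1; clear it via x & ~(1 << 11) = x & ~2048
→ 10010100001000 = 9480

9480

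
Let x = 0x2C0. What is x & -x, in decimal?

64

x = 1011000000 = 704
-x (two's complement) = …0101000000
AND   = 0001000000 = 64
(x & -x isolates the lowest set bit of x.)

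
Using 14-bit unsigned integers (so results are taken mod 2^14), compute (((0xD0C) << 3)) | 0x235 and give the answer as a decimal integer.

10869

0xD0C = 00110100001100
→ << 3 (mod 2^14) → 10100001100000 = 10336
0x235 = 00001000110101
→ | → 10101001110101 = 10869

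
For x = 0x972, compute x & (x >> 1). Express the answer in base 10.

x = 100101110010 = 2418
x>>1 = 010010111001
AND  = 000000110000 = 48
(x & (x >> 1) has a 1 wherever x has two consecutive 1 bits.)

48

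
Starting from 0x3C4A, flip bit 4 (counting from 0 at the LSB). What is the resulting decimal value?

x = 011110001001010
bit 4 is currently 0; toggle it via x ^ (1 << 4) = x ^ 16
→ 011110001011010 = 15450

15450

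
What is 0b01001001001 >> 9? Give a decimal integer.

x = 1001001001
shift right by 9 → 0000000001 = 1
(equivalently, floor(585 / 512))

1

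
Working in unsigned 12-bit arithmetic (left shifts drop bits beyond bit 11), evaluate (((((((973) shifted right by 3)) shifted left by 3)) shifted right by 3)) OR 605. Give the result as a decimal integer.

637

973 = 001111001101
→ shifted right by 3 → 000001111001 = 121
→ shifted left by 3 (mod 2^12) → 001111001000 = 968
→ shifted right by 3 → 000001111001 = 121
605 = 001001011101
→ OR → 001001111101 = 637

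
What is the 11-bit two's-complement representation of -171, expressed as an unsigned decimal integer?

1877

171 in 11 bits: 00010101011
Invert: 11101010100
Add 1:  11101010101 = 1877
(Check: 2^11 - 171 = 2048 - 171 = 1877.)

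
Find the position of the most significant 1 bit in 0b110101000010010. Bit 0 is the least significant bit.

14

0b110101000010010 = 110101000010010
The topmost 1 is at position 14 (since 2^14 = 16384 ≤ 27154 < 32768).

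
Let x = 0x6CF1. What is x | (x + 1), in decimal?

27891

x = 110110011110001 = 27889
x + 1 = 110110011110010
OR    = 110110011110011 = 27891
(x | (x + 1) sets the lowest cleared bit.)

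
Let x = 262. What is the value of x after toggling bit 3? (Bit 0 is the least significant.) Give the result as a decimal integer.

270

x = 0100000110
bit 3 is currently 0; toggle it via x ^ (1 << 3) = x ^ 8
→ 0100001110 = 270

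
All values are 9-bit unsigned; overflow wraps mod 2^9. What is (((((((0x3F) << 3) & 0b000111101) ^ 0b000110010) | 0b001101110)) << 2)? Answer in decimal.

440

0x3F = 000111111
→ << 3 (mod 2^9) → 111111000 = 504
0b000111101 = 000111101
→ & → 000111000 = 56
0b000110010 = 000110010
→ ^ → 000001010 = 10
0b001101110 = 001101110
→ | → 001101110 = 110
→ << 2 (mod 2^9) → 110111000 = 440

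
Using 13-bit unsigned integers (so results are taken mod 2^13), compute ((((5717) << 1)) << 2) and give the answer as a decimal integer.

5717 = 1011001010101
→ << 1 (mod 2^13) → 0110010101010 = 3242
→ << 2 (mod 2^13) → 1001010101000 = 4776

4776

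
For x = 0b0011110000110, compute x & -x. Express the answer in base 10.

x = 11110000110 = 1926
-x (two's complement) = …00001111010
AND   = 00000000010 = 2
(x & -x isolates the lowest set bit of x.)

2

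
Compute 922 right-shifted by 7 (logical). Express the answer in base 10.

7

922 = 1110011010
shift right by 7 → 0000000111 = 7
(equivalently, floor(922 / 128))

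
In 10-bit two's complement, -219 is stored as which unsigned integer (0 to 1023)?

805

219 in 10 bits: 0011011011
Invert: 1100100100
Add 1:  1100100101 = 805
(Check: 2^10 - 219 = 1024 - 219 = 805.)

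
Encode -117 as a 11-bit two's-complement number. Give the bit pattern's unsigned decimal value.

117 in 11 bits: 00001110101
Invert: 11110001010
Add 1:  11110001011 = 1931
(Check: 2^11 - 117 = 2048 - 117 = 1931.)

1931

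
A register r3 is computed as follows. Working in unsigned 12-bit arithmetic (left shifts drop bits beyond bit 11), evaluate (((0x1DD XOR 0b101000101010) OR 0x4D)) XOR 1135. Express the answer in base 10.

0x1DD = 000111011101
0b101000101010 = 101000101010
→ XOR → 101111110111 = 3063
0x4D = 000001001101
→ OR → 101111111111 = 3071
1135 = 010001101111
→ XOR → 111110010000 = 3984

3984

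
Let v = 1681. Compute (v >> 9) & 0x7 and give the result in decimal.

v = 011010010001
Shift right by 9: 011
Mask low 3 bits: 011 = 3

3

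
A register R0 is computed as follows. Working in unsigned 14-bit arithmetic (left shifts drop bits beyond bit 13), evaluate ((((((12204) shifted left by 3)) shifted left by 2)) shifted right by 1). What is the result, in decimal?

12204 = 10111110101100
→ shifted left by 3 (mod 2^14) → 11110101100000 = 15712
→ shifted left by 2 (mod 2^14) → 11010110000000 = 13696
→ shifted right by 1 → 01101011000000 = 6848

6848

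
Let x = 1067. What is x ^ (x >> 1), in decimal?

x = 10000101011 = 1067
x>>1 = 01000010101
XOR  = 11000111110 = 1598
(x ^ (x >> 1) gives the standard binary-reflected Gray code of x.)

1598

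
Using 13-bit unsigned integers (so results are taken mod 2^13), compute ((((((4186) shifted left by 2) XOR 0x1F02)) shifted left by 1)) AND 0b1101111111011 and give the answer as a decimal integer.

4186 = 1000001011010
→ shifted left by 2 (mod 2^13) → 0000101101000 = 360
0x1F02 = 1111100000010
→ XOR → 1111001101010 = 7786
→ shifted left by 1 (mod 2^13) → 1110011010100 = 7380
0b1101111111011 = 1101111111011
→ AND → 1100011010000 = 6352

6352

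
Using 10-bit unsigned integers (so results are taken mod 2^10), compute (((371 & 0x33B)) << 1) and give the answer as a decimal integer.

614

371 = 0101110011
0x33B = 1100111011
→ & → 0100110011 = 307
→ << 1 (mod 2^10) → 1001100110 = 614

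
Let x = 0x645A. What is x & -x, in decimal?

x = 110010001011010 = 25690
-x (two's complement) = …001101110100110
AND   = 000000000000010 = 2
(x & -x isolates the lowest set bit of x.)

2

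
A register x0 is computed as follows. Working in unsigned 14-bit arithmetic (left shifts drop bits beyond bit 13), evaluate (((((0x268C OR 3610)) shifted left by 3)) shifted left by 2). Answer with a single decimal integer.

0x268C = 10011010001100
3610 = 00111000011010
→ OR → 10111010011110 = 11934
→ shifted left by 3 (mod 2^14) → 11010011110000 = 13552
→ shifted left by 2 (mod 2^14) → 01001111000000 = 5056

5056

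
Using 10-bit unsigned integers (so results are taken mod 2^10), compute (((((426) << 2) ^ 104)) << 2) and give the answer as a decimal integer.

426 = 0110101010
→ << 2 (mod 2^10) → 1010101000 = 680
104 = 0001101000
→ ^ → 1011000000 = 704
→ << 2 (mod 2^10) → 1100000000 = 768

768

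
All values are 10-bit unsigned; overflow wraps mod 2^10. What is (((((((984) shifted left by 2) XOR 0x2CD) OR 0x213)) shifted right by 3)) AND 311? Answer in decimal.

55

984 = 1111011000
→ shifted left by 2 (mod 2^10) → 1101100000 = 864
0x2CD = 1011001101
→ XOR → 0110101101 = 429
0x213 = 1000010011
→ OR → 1110111111 = 959
→ shifted right by 3 → 0001110111 = 119
311 = 0100110111
→ AND → 0000110111 = 55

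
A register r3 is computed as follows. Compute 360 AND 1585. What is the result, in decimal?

32

360 = 00101101000
1585 = 11000110001
AND → 00000100000 = 32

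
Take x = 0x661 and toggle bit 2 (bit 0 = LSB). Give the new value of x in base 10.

x = 011001100001
bit 2 is currently 0; toggle it via x ^ (1 << 2) = x ^ 4
→ 011001100101 = 1637

1637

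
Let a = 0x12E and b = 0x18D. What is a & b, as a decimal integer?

268

0x12E = 100101110
0x18D = 110001101
AND → 100001100 = 268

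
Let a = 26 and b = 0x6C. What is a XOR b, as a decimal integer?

26 = 0011010
0x6C = 1101100
XOR → 1110110 = 118

118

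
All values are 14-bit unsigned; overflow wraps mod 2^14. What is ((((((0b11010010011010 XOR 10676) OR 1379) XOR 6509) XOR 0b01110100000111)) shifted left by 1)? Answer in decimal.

0b11010010011010 = 11010010011010
10676 = 10100110110100
→ XOR → 01110100101110 = 7470
1379 = 00010101100011
→ OR → 01110101101111 = 7535
6509 = 01100101101101
→ XOR → 00010000000010 = 1026
0b01110100000111 = 01110100000111
→ XOR → 01100100000101 = 6405
→ shifted left by 1 (mod 2^14) → 11001000001010 = 12810

12810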